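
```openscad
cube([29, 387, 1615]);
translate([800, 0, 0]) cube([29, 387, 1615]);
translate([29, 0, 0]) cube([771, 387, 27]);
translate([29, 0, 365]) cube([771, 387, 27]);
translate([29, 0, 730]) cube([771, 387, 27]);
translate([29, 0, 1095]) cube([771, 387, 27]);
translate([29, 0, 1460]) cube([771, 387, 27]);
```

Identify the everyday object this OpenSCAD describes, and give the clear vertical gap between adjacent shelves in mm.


A bookshelf. The clear shelf gap is 338 mm.

Two tall side panels with 5 horizontal boards between them — a bookshelf. The first two shelf undersides are at z = 0 and z = 365; with shelf thickness 27, the clear gap is 365 − 0 − 27 = 338 mm.


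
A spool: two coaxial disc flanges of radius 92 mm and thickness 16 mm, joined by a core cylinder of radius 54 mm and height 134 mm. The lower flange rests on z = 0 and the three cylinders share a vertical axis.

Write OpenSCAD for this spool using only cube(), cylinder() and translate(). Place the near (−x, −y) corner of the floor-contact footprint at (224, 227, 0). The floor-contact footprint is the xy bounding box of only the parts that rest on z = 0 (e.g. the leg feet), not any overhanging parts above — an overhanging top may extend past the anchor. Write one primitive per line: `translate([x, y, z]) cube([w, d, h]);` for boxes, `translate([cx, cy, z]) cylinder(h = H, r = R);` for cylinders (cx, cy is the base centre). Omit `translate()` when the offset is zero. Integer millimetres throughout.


translate([316, 319, 0]) cylinder(h = 16, r = 92);
translate([316, 319, 16]) cylinder(h = 134, r = 54);
translate([316, 319, 150]) cylinder(h = 16, r = 92);


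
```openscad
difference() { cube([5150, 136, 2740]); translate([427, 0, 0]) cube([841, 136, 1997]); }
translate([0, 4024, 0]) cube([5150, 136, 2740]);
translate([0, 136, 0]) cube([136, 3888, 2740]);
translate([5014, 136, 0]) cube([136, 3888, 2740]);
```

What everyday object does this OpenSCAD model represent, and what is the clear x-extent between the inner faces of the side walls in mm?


A single room. The interior width is 4878 mm.

Four walls enclosing a rectangle with a door in the front wall — a room. Outside width 5150 minus two 136 mm walls gives 4878 mm.


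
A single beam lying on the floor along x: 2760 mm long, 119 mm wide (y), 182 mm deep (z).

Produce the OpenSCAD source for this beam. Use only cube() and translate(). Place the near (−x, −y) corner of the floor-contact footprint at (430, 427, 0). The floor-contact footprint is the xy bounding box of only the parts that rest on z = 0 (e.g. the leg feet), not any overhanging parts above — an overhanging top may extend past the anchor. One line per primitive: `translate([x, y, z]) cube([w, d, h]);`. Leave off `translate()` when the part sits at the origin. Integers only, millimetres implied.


translate([430, 427, 0]) cube([2760, 119, 182]);


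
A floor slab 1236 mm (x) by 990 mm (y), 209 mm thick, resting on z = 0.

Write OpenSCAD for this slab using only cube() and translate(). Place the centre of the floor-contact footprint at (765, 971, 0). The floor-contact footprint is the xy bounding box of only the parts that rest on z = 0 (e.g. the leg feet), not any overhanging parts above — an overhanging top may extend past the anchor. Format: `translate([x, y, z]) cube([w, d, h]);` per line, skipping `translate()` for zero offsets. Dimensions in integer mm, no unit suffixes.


translate([147, 476, 0]) cube([1236, 990, 209]);


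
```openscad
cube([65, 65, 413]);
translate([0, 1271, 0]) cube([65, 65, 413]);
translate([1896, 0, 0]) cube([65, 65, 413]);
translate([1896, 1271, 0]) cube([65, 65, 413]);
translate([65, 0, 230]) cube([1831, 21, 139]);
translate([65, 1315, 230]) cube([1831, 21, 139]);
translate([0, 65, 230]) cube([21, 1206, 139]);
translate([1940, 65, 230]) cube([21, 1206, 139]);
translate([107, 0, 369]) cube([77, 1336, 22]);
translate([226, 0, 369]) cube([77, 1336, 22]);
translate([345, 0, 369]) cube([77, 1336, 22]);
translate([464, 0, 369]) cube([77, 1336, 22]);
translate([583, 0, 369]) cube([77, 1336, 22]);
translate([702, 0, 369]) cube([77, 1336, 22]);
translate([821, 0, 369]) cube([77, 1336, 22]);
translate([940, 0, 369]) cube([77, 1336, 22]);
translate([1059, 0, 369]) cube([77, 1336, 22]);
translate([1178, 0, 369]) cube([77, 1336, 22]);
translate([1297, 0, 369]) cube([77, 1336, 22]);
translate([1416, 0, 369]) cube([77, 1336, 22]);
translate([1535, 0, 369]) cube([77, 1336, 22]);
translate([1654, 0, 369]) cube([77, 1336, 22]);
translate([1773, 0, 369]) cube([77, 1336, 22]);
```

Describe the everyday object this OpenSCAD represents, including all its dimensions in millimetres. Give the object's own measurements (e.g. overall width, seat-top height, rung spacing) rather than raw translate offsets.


A bed frame 1961 mm long (x) by 1336 mm wide (y). Four 65×65 mm corner posts, 413 mm tall, at the corners of the footprint. Four rails of 21 mm thickness and 139 mm height run between adjacent posts with their undersides at z = 230 mm, their outer faces flush with the outside of the frame (the two x-running rails run between the posts' inner faces; the two y-running rails run between the posts' inner faces). 15 slats, each 77 mm wide (x) and 22 mm thick, lie across the top of the two x-running rails, running the full 1336 mm width of the frame in y; along x they sit between the end posts with a 42 mm gap after the −x posts and between neighbouring slats, leaving 46 mm before the +x posts.


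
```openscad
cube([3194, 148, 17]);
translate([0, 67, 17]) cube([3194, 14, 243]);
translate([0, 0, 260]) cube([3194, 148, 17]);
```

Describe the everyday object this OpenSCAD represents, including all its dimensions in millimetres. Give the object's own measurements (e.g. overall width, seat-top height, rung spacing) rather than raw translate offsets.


An I-beam lying along x, 3194 mm long. Overall section height 277 mm. Two flanges 148 mm wide (y) and 17 mm thick, one on the floor and one at the top; a web 14 mm thick runs between them, centred on the flange width.


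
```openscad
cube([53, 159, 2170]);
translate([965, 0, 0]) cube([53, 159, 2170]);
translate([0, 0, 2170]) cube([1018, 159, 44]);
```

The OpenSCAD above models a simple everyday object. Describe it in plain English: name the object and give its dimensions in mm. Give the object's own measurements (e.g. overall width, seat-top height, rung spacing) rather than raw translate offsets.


A door frame. The clear opening is 912 mm wide and 2170 mm high. Two 53 mm wide jambs, 159 mm deep, stand either side of the opening from the floor to the top of the opening. A 44 mm thick head sits across the top of both jambs, spanning the full outside width of the frame.


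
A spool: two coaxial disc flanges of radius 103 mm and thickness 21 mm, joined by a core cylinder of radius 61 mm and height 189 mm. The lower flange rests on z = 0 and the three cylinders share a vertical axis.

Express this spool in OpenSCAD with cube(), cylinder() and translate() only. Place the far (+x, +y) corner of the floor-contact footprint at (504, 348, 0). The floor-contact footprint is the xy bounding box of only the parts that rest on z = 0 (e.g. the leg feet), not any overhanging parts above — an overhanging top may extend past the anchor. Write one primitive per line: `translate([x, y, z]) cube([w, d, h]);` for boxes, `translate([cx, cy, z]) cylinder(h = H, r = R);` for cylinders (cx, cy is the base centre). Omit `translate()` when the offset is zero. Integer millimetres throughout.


translate([401, 245, 0]) cylinder(h = 21, r = 103);
translate([401, 245, 21]) cylinder(h = 189, r = 61);
translate([401, 245, 210]) cylinder(h = 21, r = 103);


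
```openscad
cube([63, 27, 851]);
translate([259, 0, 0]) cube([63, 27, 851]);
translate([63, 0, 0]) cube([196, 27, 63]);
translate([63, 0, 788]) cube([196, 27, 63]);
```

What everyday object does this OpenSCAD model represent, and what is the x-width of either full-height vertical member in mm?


A picture frame. The border width is 63 mm.

Four thin pieces enclosing a rectangular opening — a picture frame. The two full-height stiles are 851 mm tall; the top rail sits at z = 788 and is 63 mm tall, so the border above the opening is 851 − 788 = 63 mm, matching the stile x-width.


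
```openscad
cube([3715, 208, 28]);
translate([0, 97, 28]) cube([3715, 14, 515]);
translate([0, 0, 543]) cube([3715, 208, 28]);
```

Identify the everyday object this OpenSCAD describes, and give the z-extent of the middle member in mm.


An I-beam. The web height is 515 mm.

Two wide flanges with a thin centred web — an I-beam. Overall 571 mm minus two 28 mm flanges gives a web of 571 − 2·28 = 515 mm.


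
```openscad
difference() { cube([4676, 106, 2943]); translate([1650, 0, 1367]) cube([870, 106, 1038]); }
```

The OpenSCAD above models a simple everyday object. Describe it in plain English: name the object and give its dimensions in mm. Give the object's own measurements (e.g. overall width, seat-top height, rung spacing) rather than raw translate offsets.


A wall 4676 mm long (x), 106 mm thick (y), 2943 mm tall, with a rectangular window opening cut through it. The opening is 870 mm wide and 1038 mm tall; its sill is at z = 1367 mm and its near (−x) edge is 1650 mm from the wall's −x end. The opening passes through the full wall thickness.


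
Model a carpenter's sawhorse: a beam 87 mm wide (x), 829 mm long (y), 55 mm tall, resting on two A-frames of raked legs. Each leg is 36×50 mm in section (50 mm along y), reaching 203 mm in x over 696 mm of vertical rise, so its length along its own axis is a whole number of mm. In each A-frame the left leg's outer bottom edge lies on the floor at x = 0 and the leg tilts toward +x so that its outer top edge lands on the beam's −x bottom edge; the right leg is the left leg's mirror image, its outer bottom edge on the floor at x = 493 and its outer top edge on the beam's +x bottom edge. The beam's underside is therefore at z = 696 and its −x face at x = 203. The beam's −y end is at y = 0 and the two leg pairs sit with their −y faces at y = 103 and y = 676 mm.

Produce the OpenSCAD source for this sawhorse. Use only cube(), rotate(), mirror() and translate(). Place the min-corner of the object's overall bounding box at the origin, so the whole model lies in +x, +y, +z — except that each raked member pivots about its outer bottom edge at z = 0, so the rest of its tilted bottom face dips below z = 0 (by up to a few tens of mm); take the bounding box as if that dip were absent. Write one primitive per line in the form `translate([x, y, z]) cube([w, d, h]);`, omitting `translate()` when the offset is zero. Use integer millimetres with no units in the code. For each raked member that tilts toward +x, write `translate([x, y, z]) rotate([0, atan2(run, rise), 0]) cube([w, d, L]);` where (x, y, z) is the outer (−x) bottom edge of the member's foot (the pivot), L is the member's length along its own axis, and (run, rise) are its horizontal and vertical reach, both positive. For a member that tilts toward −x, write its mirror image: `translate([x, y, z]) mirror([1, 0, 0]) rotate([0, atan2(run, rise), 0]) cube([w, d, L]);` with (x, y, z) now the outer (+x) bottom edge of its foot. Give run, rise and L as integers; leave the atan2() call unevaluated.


// leg length = √(203² + 696²) = 725
// right-leg outer foot x = 2·203 + 87 = 493
// beam min-corner = (203, 0, 696)
translate([203, 0, 696]) cube([87, 829, 55]);
translate([0, 103, 0]) rotate([0, atan2(203, 696), 0]) cube([36, 50, 725]);
translate([493, 103, 0]) mirror([1, 0, 0]) rotate([0, atan2(203, 696), 0]) cube([36, 50, 725]);
translate([0, 676, 0]) rotate([0, atan2(203, 696), 0]) cube([36, 50, 725]);
translate([493, 676, 0]) mirror([1, 0, 0]) rotate([0, atan2(203, 696), 0]) cube([36, 50, 725]);


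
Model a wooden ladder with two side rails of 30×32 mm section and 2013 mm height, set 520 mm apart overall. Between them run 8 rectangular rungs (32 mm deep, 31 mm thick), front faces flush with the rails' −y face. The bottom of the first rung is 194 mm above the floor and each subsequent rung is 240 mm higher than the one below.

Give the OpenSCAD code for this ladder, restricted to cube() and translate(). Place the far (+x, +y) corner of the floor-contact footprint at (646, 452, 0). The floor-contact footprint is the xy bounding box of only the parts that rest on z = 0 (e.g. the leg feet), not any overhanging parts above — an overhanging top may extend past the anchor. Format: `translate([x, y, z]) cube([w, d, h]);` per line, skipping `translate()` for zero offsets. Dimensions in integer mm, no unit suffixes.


translate([126, 420, 0]) cube([30, 32, 2013]);
translate([616, 420, 0]) cube([30, 32, 2013]);
translate([156, 420, 194]) cube([460, 32, 31]);
translate([156, 420, 434]) cube([460, 32, 31]);
translate([156, 420, 674]) cube([460, 32, 31]);
translate([156, 420, 914]) cube([460, 32, 31]);
translate([156, 420, 1154]) cube([460, 32, 31]);
translate([156, 420, 1394]) cube([460, 32, 31]);
translate([156, 420, 1634]) cube([460, 32, 31]);
translate([156, 420, 1874]) cube([460, 32, 31]);


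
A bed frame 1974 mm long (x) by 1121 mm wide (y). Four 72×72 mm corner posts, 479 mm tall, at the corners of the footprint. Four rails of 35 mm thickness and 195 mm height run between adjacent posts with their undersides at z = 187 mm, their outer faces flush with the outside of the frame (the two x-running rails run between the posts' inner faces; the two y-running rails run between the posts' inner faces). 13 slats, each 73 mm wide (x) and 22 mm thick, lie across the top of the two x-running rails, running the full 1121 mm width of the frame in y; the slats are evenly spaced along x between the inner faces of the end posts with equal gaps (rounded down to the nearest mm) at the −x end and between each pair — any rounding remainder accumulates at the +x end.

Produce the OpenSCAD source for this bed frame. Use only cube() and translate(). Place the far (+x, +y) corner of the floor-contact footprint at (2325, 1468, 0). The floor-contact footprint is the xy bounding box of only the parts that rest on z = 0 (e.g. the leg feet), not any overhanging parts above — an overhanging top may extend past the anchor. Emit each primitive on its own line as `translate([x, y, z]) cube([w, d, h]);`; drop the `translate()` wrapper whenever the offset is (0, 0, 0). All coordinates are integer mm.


translate([351, 347, 0]) cube([72, 72, 479]);
translate([351, 1396, 0]) cube([72, 72, 479]);
translate([2253, 347, 0]) cube([72, 72, 479]);
translate([2253, 1396, 0]) cube([72, 72, 479]);
translate([423, 347, 187]) cube([1830, 35, 195]);
translate([423, 1433, 187]) cube([1830, 35, 195]);
translate([351, 419, 187]) cube([35, 977, 195]);
translate([2290, 419, 187]) cube([35, 977, 195]);
translate([485, 347, 382]) cube([73, 1121, 22]);
translate([620, 347, 382]) cube([73, 1121, 22]);
translate([755, 347, 382]) cube([73, 1121, 22]);
translate([890, 347, 382]) cube([73, 1121, 22]);
translate([1025, 347, 382]) cube([73, 1121, 22]);
translate([1160, 347, 382]) cube([73, 1121, 22]);
translate([1295, 347, 382]) cube([73, 1121, 22]);
translate([1430, 347, 382]) cube([73, 1121, 22]);
translate([1565, 347, 382]) cube([73, 1121, 22]);
translate([1700, 347, 382]) cube([73, 1121, 22]);
translate([1835, 347, 382]) cube([73, 1121, 22]);
translate([1970, 347, 382]) cube([73, 1121, 22]);
translate([2105, 347, 382]) cube([73, 1121, 22]);


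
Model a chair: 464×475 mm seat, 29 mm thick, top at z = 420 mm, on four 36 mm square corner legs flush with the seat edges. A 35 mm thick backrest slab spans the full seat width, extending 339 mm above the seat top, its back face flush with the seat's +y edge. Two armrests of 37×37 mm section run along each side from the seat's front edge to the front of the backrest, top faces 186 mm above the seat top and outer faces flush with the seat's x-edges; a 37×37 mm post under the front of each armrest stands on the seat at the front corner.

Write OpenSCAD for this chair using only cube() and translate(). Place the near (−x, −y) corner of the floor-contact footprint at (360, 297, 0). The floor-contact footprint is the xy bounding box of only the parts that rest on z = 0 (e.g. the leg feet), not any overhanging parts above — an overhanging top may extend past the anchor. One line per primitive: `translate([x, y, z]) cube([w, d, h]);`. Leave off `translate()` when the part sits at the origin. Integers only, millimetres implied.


translate([360, 297, 391]) cube([464, 475, 29]);
translate([360, 297, 0]) cube([36, 36, 391]);
translate([788, 297, 0]) cube([36, 36, 391]);
translate([360, 736, 0]) cube([36, 36, 391]);
translate([788, 736, 0]) cube([36, 36, 391]);
translate([360, 737, 420]) cube([464, 35, 339]);
translate([360, 297, 569]) cube([37, 440, 37]);
translate([787, 297, 569]) cube([37, 440, 37]);
translate([360, 297, 420]) cube([37, 37, 149]);
translate([787, 297, 420]) cube([37, 37, 149]);


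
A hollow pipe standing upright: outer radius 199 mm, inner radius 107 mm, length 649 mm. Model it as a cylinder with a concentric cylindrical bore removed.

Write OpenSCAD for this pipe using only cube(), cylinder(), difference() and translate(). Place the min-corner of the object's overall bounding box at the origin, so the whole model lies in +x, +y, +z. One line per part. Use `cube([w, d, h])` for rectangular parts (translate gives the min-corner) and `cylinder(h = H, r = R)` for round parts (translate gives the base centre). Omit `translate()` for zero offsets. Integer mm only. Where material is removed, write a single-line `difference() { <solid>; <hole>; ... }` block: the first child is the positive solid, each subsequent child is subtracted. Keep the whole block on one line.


difference() { translate([199, 199, 0]) cylinder(h = 649, r = 199); translate([199, 199, 0]) cylinder(h = 649, r = 107); }


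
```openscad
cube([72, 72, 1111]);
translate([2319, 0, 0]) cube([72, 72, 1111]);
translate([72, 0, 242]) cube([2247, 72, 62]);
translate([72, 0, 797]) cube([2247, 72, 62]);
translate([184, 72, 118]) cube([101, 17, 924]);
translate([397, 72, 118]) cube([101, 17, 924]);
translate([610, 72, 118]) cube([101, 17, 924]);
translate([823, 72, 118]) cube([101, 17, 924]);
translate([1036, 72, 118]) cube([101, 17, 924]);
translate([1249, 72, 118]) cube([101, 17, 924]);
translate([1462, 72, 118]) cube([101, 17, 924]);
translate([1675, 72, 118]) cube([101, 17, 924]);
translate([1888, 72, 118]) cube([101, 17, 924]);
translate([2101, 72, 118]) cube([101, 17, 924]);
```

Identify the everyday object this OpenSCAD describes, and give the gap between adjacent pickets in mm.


A fence section. The picket gap is 112 mm.

Two posts, two rails, 10 pickets — a fence section. Span 2247 mm holds 10 pickets of 101 mm with 11 equal gaps: ⌊(2247 − 10·101) / 11⌋ = 112 mm.


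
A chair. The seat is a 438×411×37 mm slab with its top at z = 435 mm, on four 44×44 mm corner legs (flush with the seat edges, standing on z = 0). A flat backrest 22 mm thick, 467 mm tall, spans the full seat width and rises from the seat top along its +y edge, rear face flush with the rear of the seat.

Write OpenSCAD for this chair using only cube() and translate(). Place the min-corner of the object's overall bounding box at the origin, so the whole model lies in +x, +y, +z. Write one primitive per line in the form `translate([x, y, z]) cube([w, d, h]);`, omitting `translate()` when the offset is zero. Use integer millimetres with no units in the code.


translate([0, 0, 398]) cube([438, 411, 37]);
cube([44, 44, 398]);
translate([394, 0, 0]) cube([44, 44, 398]);
translate([0, 367, 0]) cube([44, 44, 398]);
translate([394, 367, 0]) cube([44, 44, 398]);
translate([0, 389, 435]) cube([438, 22, 467]);


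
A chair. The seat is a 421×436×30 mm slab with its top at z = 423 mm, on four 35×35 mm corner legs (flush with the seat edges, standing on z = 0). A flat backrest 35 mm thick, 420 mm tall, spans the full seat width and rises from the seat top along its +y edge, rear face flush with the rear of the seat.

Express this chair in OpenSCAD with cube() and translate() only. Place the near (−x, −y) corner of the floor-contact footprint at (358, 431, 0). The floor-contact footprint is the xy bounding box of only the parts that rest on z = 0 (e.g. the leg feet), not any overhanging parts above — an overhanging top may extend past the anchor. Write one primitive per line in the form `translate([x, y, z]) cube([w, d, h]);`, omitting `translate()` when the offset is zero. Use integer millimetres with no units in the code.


translate([358, 431, 393]) cube([421, 436, 30]);
translate([358, 431, 0]) cube([35, 35, 393]);
translate([744, 431, 0]) cube([35, 35, 393]);
translate([358, 832, 0]) cube([35, 35, 393]);
translate([744, 832, 0]) cube([35, 35, 393]);
translate([358, 832, 423]) cube([421, 35, 420]);


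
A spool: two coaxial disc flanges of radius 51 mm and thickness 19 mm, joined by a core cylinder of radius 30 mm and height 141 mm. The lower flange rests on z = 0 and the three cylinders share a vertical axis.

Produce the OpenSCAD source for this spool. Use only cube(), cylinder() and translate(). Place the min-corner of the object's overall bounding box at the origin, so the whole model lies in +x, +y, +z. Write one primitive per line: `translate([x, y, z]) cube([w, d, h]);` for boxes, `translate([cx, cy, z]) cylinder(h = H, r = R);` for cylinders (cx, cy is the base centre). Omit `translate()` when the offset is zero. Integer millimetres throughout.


translate([51, 51, 0]) cylinder(h = 19, r = 51);
translate([51, 51, 19]) cylinder(h = 141, r = 30);
translate([51, 51, 160]) cylinder(h = 19, r = 51);


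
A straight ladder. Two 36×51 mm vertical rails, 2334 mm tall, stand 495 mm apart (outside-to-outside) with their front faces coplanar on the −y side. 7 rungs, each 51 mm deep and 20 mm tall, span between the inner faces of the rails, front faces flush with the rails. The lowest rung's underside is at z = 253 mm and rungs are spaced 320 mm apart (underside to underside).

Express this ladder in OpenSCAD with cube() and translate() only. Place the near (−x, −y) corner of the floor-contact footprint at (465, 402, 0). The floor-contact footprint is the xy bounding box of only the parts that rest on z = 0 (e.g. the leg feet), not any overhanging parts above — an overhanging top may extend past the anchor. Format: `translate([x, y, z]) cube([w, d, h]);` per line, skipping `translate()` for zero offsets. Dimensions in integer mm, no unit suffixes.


// rung span = 495 - 2*36 = 423
// rung[k] z = 253 + k*320
translate([465, 402, 0]) cube([36, 51, 2334]);
translate([924, 402, 0]) cube([36, 51, 2334]);
translate([501, 402, 253]) cube([423, 51, 20]);
translate([501, 402, 573]) cube([423, 51, 20]);
translate([501, 402, 893]) cube([423, 51, 20]);
translate([501, 402, 1213]) cube([423, 51, 20]);
translate([501, 402, 1533]) cube([423, 51, 20]);
translate([501, 402, 1853]) cube([423, 51, 20]);
translate([501, 402, 2173]) cube([423, 51, 20]);


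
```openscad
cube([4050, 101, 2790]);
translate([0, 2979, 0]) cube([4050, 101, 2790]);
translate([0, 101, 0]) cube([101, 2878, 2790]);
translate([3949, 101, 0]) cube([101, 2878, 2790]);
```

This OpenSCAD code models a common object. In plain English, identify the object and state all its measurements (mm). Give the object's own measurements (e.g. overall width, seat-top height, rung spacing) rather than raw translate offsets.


The wall frame of a small rectangular building: four walls, each 2790 mm tall and 101 mm thick, enclosing a footprint 4050 mm (x) by 3080 mm (y) outside-to-outside, with no floor or roof. The front and back walls (the −y and +y sides) span the full width; the two side walls fit between them.


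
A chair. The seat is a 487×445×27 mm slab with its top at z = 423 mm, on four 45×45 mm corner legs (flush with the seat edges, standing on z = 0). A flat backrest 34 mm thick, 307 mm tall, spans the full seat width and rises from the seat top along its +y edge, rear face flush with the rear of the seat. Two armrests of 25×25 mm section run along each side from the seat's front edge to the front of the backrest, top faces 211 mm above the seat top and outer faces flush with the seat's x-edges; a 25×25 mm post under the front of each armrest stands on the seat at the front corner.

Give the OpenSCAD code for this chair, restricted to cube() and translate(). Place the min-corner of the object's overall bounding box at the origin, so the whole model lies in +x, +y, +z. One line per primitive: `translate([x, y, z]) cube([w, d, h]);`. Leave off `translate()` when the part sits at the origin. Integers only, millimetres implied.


translate([0, 0, 396]) cube([487, 445, 27]);
cube([45, 45, 396]);
translate([442, 0, 0]) cube([45, 45, 396]);
translate([0, 400, 0]) cube([45, 45, 396]);
translate([442, 400, 0]) cube([45, 45, 396]);
translate([0, 411, 423]) cube([487, 34, 307]);
translate([0, 0, 609]) cube([25, 411, 25]);
translate([462, 0, 609]) cube([25, 411, 25]);
translate([0, 0, 423]) cube([25, 25, 186]);
translate([462, 0, 423]) cube([25, 25, 186]);


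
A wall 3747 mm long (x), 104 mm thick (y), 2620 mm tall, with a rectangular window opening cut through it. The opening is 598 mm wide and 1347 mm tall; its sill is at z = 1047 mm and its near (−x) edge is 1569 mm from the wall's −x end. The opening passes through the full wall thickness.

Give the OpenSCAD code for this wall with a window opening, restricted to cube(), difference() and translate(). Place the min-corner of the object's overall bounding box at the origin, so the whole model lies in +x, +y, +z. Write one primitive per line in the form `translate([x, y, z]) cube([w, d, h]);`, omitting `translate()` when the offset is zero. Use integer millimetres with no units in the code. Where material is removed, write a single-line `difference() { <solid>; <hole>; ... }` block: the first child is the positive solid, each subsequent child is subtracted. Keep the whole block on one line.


difference() { cube([3747, 104, 2620]); translate([1569, 0, 1047]) cube([598, 104, 1347]); }


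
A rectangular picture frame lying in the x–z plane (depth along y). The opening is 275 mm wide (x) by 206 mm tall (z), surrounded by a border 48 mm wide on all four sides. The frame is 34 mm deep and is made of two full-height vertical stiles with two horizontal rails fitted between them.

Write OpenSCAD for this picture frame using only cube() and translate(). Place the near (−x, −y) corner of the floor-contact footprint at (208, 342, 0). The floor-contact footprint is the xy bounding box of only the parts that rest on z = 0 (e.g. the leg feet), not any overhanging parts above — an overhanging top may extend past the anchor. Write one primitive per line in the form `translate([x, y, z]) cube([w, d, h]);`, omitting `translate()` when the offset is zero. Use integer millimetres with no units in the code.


translate([208, 342, 0]) cube([48, 34, 302]);
translate([531, 342, 0]) cube([48, 34, 302]);
translate([256, 342, 0]) cube([275, 34, 48]);
translate([256, 342, 254]) cube([275, 34, 48]);


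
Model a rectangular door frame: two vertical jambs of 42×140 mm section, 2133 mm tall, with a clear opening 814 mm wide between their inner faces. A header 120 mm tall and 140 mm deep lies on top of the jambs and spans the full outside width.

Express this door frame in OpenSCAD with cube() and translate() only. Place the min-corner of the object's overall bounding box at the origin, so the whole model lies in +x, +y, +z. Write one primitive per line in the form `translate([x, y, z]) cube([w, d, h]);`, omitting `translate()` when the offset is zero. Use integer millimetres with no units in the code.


cube([42, 140, 2133]);
translate([856, 0, 0]) cube([42, 140, 2133]);
translate([0, 0, 2133]) cube([898, 140, 120]);


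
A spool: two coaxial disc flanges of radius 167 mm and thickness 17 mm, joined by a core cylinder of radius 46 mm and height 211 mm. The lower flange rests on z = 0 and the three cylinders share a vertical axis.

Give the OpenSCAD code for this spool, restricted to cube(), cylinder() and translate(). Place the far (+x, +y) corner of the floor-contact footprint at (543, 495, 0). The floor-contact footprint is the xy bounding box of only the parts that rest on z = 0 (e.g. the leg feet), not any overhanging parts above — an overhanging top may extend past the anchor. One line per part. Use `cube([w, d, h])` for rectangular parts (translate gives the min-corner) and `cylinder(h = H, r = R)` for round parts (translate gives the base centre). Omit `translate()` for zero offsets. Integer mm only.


translate([376, 328, 0]) cylinder(h = 17, r = 167);
translate([376, 328, 17]) cylinder(h = 211, r = 46);
translate([376, 328, 228]) cylinder(h = 17, r = 167);


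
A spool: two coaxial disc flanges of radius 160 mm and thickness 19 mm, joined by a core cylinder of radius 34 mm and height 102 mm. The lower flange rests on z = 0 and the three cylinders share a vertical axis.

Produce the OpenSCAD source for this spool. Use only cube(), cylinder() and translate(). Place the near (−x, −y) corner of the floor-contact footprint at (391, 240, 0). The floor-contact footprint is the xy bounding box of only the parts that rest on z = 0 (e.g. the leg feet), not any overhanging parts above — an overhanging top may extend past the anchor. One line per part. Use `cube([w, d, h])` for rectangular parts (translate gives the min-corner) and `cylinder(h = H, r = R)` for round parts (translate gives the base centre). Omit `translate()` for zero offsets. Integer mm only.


translate([551, 400, 0]) cylinder(h = 19, r = 160);
translate([551, 400, 19]) cylinder(h = 102, r = 34);
translate([551, 400, 121]) cylinder(h = 19, r = 160);


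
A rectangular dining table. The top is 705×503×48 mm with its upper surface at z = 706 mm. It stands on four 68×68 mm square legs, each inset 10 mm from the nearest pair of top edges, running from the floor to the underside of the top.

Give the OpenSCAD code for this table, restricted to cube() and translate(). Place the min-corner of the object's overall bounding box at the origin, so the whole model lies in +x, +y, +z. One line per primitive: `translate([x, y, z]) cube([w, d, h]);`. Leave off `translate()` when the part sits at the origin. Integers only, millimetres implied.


// leg_h = 706 - 48 = 658
translate([0, 0, 658]) cube([705, 503, 48]);
translate([10, 10, 0]) cube([68, 68, 658]);
translate([627, 10, 0]) cube([68, 68, 658]);
translate([10, 425, 0]) cube([68, 68, 658]);
translate([627, 425, 0]) cube([68, 68, 658]);


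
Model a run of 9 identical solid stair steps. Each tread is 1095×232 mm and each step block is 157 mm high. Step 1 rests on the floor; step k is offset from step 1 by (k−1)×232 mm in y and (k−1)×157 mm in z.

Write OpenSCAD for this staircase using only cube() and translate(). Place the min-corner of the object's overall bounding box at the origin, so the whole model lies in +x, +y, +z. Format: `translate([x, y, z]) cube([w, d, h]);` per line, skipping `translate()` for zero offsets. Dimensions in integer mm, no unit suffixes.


cube([1095, 232, 157]);
translate([0, 232, 157]) cube([1095, 232, 157]);
translate([0, 464, 314]) cube([1095, 232, 157]);
translate([0, 696, 471]) cube([1095, 232, 157]);
translate([0, 928, 628]) cube([1095, 232, 157]);
translate([0, 1160, 785]) cube([1095, 232, 157]);
translate([0, 1392, 942]) cube([1095, 232, 157]);
translate([0, 1624, 1099]) cube([1095, 232, 157]);
translate([0, 1856, 1256]) cube([1095, 232, 157]);


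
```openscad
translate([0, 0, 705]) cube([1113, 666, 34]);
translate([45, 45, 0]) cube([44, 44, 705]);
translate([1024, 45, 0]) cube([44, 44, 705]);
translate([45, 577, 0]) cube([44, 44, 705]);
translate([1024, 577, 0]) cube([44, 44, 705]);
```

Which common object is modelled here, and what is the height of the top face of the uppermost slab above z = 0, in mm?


A table. The table height is 739 mm.

A 1113×666×34 slab sits at z = 705 on four 44 mm square posts — a table. The top surface is at 705 + 34 = 739 mm.


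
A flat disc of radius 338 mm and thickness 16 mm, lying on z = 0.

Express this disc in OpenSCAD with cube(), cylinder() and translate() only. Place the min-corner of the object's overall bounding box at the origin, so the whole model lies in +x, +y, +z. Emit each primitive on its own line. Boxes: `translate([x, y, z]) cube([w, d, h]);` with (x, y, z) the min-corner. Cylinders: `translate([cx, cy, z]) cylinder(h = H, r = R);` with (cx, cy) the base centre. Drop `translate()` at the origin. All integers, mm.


translate([338, 338, 0]) cylinder(h = 16, r = 338);


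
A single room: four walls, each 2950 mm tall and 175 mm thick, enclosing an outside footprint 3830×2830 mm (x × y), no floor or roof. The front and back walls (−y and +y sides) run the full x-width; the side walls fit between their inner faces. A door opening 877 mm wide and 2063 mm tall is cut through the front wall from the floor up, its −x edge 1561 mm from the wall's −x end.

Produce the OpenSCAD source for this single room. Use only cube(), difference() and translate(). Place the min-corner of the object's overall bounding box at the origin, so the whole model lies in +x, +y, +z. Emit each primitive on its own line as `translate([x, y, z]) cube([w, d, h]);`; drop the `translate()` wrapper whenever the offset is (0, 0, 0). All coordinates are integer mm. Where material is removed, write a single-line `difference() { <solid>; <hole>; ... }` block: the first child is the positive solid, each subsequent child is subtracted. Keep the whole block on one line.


difference() { cube([3830, 175, 2950]); translate([1561, 0, 0]) cube([877, 175, 2063]); }
translate([0, 2655, 0]) cube([3830, 175, 2950]);
translate([0, 175, 0]) cube([175, 2480, 2950]);
translate([3655, 175, 0]) cube([175, 2480, 2950]);


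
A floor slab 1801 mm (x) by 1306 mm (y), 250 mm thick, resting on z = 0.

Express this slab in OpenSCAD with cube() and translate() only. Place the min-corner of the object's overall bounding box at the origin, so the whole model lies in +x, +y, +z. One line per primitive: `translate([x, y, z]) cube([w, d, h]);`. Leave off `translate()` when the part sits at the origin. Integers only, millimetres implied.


cube([1801, 1306, 250]);


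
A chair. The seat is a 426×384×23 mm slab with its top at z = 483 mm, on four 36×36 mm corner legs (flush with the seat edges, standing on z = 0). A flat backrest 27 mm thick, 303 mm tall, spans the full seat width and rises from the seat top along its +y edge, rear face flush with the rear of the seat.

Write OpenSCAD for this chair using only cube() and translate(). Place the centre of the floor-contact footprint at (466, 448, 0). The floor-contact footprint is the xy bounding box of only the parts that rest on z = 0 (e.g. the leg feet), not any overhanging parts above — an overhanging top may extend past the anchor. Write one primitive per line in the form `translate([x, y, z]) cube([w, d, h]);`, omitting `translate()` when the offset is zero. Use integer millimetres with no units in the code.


// leg_h = 483 - 23 = 460
translate([253, 256, 460]) cube([426, 384, 23]);
translate([253, 256, 0]) cube([36, 36, 460]);
translate([643, 256, 0]) cube([36, 36, 460]);
translate([253, 604, 0]) cube([36, 36, 460]);
translate([643, 604, 0]) cube([36, 36, 460]);
translate([253, 613, 483]) cube([426, 27, 303]);


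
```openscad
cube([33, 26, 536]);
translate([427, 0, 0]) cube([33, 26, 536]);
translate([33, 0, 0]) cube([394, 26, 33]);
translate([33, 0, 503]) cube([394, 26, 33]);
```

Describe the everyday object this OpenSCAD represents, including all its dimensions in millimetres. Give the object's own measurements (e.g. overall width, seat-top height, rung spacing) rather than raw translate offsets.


A rectangular picture frame lying in the x–z plane (depth along y). The opening is 394 mm wide (x) by 470 mm tall (z), surrounded by a border 33 mm wide on all four sides. The frame is 26 mm deep and is made of two full-height vertical stiles with two horizontal rails fitted between them.


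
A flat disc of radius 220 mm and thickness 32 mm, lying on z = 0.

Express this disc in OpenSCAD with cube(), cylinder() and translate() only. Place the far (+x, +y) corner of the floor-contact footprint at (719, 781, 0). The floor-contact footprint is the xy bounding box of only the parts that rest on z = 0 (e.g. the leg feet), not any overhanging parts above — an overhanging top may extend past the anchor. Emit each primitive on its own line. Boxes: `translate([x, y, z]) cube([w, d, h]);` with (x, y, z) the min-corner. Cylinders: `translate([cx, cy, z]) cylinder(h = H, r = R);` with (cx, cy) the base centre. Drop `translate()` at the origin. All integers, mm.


translate([499, 561, 0]) cylinder(h = 32, r = 220);


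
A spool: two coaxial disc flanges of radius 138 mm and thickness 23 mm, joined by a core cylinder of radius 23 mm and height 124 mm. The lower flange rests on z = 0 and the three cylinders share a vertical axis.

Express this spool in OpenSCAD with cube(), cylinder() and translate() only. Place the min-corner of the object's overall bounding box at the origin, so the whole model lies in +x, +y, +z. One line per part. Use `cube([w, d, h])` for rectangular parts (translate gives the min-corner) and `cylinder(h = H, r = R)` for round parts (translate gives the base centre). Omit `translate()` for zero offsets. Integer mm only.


translate([138, 138, 0]) cylinder(h = 23, r = 138);
translate([138, 138, 23]) cylinder(h = 124, r = 23);
translate([138, 138, 147]) cylinder(h = 23, r = 138);


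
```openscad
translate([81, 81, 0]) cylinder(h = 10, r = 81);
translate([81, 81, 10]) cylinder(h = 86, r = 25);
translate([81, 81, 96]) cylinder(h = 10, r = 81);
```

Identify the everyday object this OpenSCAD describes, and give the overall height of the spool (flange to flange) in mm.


A spool. The overall height is 106 mm.

Three coaxial cylinders, large–small–large — a spool. Two 10 mm flanges and a 86 mm core give 10 + 86 + 10 = 106 mm.


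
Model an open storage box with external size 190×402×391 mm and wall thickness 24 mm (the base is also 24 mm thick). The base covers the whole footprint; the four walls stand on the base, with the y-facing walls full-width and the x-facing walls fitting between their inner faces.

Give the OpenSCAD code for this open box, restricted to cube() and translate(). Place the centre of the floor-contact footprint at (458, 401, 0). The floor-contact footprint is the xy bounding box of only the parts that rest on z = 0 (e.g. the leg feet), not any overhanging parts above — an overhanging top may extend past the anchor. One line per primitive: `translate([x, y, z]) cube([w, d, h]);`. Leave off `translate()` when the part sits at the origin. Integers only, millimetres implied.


translate([363, 200, 0]) cube([190, 402, 24]);
translate([363, 200, 24]) cube([190, 24, 367]);
translate([363, 578, 24]) cube([190, 24, 367]);
translate([363, 224, 24]) cube([24, 354, 367]);
translate([529, 224, 24]) cube([24, 354, 367]);


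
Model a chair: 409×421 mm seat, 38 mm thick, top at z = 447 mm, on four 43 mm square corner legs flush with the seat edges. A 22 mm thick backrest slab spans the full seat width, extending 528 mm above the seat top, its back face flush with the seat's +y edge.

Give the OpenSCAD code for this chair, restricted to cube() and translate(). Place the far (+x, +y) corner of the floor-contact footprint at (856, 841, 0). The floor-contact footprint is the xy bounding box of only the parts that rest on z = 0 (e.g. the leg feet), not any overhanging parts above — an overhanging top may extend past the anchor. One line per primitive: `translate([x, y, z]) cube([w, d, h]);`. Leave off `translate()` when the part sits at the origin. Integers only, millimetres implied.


translate([447, 420, 409]) cube([409, 421, 38]);
translate([447, 420, 0]) cube([43, 43, 409]);
translate([813, 420, 0]) cube([43, 43, 409]);
translate([447, 798, 0]) cube([43, 43, 409]);
translate([813, 798, 0]) cube([43, 43, 409]);
translate([447, 819, 447]) cube([409, 22, 528]);
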